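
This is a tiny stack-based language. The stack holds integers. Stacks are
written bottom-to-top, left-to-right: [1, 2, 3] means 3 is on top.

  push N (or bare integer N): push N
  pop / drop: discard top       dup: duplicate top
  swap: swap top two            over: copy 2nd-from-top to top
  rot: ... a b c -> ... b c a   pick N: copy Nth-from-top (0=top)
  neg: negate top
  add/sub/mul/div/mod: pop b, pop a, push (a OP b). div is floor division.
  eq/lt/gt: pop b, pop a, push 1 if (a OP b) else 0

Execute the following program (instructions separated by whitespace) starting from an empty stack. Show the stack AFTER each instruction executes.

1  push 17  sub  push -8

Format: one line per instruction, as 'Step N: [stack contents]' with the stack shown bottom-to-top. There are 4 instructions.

Step 1: [1]
Step 2: [1, 17]
Step 3: [-16]
Step 4: [-16, -8]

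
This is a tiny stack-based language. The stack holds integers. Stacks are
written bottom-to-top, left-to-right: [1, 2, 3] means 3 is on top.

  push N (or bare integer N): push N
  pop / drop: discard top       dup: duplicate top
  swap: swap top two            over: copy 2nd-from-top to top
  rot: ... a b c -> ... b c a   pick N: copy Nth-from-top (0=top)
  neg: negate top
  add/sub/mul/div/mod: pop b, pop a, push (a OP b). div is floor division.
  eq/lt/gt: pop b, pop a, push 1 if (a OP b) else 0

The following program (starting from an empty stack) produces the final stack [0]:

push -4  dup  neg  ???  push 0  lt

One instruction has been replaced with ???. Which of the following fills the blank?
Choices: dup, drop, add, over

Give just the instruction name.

Stack before ???: [-4, 4]
Stack after ???:  [0]
Checking each choice:
  dup: produces [-4, 4, 0]
  drop: produces [1]
  add: MATCH
  over: produces [-4, 4, 1]


Answer: add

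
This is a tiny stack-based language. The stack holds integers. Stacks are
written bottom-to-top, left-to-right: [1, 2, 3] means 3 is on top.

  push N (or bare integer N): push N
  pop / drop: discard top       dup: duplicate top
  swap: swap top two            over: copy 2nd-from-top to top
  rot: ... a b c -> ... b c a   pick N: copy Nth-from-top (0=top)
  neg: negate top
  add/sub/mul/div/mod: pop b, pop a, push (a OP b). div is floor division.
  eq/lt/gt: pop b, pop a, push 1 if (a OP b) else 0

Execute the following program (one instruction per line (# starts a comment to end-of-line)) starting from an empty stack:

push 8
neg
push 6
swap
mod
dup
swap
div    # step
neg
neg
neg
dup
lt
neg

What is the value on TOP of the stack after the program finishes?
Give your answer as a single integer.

After 'push 8': [8]
After 'neg': [-8]
After 'push 6': [-8, 6]
After 'swap': [6, -8]
After 'mod': [-2]
After 'dup': [-2, -2]
After 'swap': [-2, -2]
After 'div': [1]
After 'neg': [-1]
After 'neg': [1]
After 'neg': [-1]
After 'dup': [-1, -1]
After 'lt': [0]
After 'neg': [0]

Answer: 0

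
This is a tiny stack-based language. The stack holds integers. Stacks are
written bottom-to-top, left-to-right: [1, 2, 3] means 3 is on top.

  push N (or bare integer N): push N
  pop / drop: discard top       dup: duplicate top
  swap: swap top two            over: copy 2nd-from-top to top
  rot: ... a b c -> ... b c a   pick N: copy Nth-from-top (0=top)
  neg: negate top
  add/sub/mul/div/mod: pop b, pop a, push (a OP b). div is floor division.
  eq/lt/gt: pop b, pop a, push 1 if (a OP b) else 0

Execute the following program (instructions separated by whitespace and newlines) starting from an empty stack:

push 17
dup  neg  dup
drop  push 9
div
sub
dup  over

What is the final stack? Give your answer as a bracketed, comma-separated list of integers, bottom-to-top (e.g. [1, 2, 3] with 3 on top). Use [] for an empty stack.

Answer: [19, 19, 19]

Derivation:
After 'push 17': [17]
After 'dup': [17, 17]
After 'neg': [17, -17]
After 'dup': [17, -17, -17]
After 'drop': [17, -17]
After 'push 9': [17, -17, 9]
After 'div': [17, -2]
After 'sub': [19]
After 'dup': [19, 19]
After 'over': [19, 19, 19]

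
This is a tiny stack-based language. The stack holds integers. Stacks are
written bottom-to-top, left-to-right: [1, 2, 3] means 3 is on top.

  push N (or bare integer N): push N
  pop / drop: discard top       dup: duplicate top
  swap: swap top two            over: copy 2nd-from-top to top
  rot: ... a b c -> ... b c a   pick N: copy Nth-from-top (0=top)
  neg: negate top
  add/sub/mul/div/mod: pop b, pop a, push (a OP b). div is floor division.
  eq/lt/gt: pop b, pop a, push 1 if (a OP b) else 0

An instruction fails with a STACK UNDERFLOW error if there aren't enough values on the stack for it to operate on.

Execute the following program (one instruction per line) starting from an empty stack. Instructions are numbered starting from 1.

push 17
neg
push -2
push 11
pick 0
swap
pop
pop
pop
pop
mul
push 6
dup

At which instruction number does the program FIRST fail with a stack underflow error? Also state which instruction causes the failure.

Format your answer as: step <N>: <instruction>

Step 1 ('push 17'): stack = [17], depth = 1
Step 2 ('neg'): stack = [-17], depth = 1
Step 3 ('push -2'): stack = [-17, -2], depth = 2
Step 4 ('push 11'): stack = [-17, -2, 11], depth = 3
Step 5 ('pick 0'): stack = [-17, -2, 11, 11], depth = 4
Step 6 ('swap'): stack = [-17, -2, 11, 11], depth = 4
Step 7 ('pop'): stack = [-17, -2, 11], depth = 3
Step 8 ('pop'): stack = [-17, -2], depth = 2
Step 9 ('pop'): stack = [-17], depth = 1
Step 10 ('pop'): stack = [], depth = 0
Step 11 ('mul'): needs 2 value(s) but depth is 0 — STACK UNDERFLOW

Answer: step 11: mul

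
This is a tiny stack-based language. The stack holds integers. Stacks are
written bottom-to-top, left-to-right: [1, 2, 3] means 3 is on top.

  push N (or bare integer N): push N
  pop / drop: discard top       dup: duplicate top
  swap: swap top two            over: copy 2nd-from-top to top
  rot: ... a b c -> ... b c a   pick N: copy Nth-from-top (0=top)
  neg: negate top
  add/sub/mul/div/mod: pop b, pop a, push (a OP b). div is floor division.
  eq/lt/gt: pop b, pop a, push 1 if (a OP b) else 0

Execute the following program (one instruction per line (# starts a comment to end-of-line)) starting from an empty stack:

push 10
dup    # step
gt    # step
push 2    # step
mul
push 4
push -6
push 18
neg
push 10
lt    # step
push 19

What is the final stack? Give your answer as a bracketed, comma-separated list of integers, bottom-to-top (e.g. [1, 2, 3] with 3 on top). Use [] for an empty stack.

Answer: [0, 4, -6, 1, 19]

Derivation:
After 'push 10': [10]
After 'dup': [10, 10]
After 'gt': [0]
After 'push 2': [0, 2]
After 'mul': [0]
After 'push 4': [0, 4]
After 'push -6': [0, 4, -6]
After 'push 18': [0, 4, -6, 18]
After 'neg': [0, 4, -6, -18]
After 'push 10': [0, 4, -6, -18, 10]
After 'lt': [0, 4, -6, 1]
After 'push 19': [0, 4, -6, 1, 19]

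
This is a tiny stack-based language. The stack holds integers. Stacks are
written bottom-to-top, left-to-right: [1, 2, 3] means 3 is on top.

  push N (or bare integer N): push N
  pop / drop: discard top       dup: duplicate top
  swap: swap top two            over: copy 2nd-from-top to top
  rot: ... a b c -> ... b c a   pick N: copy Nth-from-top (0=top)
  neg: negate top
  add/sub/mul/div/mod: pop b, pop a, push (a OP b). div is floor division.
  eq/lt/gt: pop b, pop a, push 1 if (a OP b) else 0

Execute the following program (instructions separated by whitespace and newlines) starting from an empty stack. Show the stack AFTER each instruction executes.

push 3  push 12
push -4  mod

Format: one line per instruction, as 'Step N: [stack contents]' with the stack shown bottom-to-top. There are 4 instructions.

Step 1: [3]
Step 2: [3, 12]
Step 3: [3, 12, -4]
Step 4: [3, 0]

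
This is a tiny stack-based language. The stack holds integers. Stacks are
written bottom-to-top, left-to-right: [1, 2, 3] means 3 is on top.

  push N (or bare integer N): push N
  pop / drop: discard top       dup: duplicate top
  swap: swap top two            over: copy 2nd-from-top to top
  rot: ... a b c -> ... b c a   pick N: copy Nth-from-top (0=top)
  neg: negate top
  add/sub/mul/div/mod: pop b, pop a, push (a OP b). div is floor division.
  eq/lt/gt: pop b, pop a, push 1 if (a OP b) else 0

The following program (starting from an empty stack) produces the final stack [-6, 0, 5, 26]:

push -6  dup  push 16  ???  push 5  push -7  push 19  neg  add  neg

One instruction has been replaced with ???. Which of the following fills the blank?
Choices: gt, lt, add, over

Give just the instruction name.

Stack before ???: [-6, -6, 16]
Stack after ???:  [-6, 0]
Checking each choice:
  gt: MATCH
  lt: produces [-6, 1, 5, 26]
  add: produces [-6, 10, 5, 26]
  over: produces [-6, -6, 16, -6, 5, 26]


Answer: gt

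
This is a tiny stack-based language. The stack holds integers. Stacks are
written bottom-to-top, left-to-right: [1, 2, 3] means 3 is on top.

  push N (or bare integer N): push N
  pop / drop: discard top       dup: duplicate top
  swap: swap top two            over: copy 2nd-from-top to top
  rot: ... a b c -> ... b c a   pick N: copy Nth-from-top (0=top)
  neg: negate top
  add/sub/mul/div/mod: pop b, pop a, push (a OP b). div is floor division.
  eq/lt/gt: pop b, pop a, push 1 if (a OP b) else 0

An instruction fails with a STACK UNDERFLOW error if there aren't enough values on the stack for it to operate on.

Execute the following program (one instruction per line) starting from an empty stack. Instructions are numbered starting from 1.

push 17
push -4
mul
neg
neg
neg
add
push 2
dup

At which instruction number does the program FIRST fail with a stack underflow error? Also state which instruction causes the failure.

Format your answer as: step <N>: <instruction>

Step 1 ('push 17'): stack = [17], depth = 1
Step 2 ('push -4'): stack = [17, -4], depth = 2
Step 3 ('mul'): stack = [-68], depth = 1
Step 4 ('neg'): stack = [68], depth = 1
Step 5 ('neg'): stack = [-68], depth = 1
Step 6 ('neg'): stack = [68], depth = 1
Step 7 ('add'): needs 2 value(s) but depth is 1 — STACK UNDERFLOW

Answer: step 7: add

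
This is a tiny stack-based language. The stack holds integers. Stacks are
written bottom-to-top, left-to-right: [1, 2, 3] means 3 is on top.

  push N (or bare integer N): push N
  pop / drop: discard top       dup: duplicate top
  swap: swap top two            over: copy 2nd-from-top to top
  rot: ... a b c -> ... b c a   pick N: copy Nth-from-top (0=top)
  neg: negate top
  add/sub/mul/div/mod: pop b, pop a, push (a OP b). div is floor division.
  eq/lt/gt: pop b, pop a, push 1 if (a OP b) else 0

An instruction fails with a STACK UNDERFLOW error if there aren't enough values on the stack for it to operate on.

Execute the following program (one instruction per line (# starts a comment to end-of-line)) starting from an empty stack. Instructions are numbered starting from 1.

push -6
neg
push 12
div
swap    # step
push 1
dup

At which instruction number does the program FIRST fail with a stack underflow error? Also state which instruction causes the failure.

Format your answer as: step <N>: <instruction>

Answer: step 5: swap

Derivation:
Step 1 ('push -6'): stack = [-6], depth = 1
Step 2 ('neg'): stack = [6], depth = 1
Step 3 ('push 12'): stack = [6, 12], depth = 2
Step 4 ('div'): stack = [0], depth = 1
Step 5 ('swap'): needs 2 value(s) but depth is 1 — STACK UNDERFLOW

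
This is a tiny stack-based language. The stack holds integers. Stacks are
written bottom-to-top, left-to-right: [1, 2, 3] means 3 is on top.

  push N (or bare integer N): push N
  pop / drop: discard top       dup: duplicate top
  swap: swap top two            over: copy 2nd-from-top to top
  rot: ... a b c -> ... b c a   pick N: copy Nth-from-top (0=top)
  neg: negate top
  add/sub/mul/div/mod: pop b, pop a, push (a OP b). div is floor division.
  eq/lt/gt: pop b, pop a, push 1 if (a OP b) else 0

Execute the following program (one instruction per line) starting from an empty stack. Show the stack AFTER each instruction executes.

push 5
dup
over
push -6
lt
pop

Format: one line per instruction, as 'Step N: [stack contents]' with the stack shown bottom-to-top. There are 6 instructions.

Step 1: [5]
Step 2: [5, 5]
Step 3: [5, 5, 5]
Step 4: [5, 5, 5, -6]
Step 5: [5, 5, 0]
Step 6: [5, 5]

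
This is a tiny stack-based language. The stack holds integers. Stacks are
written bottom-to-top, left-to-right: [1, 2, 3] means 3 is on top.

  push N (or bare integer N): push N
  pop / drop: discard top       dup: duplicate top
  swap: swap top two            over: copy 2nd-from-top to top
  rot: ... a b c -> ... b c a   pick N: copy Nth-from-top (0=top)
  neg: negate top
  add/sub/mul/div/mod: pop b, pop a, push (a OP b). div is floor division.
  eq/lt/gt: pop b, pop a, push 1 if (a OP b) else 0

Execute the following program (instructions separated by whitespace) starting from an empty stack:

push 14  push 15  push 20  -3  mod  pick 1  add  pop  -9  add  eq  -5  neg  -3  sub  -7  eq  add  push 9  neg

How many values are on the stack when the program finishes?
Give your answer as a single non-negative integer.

After 'push 14': stack = [14] (depth 1)
After 'push 15': stack = [14, 15] (depth 2)
After 'push 20': stack = [14, 15, 20] (depth 3)
After 'push -3': stack = [14, 15, 20, -3] (depth 4)
After 'mod': stack = [14, 15, -1] (depth 3)
After 'pick 1': stack = [14, 15, -1, 15] (depth 4)
After 'add': stack = [14, 15, 14] (depth 3)
After 'pop': stack = [14, 15] (depth 2)
After 'push -9': stack = [14, 15, -9] (depth 3)
After 'add': stack = [14, 6] (depth 2)
After 'eq': stack = [0] (depth 1)
After 'push -5': stack = [0, -5] (depth 2)
After 'neg': stack = [0, 5] (depth 2)
After 'push -3': stack = [0, 5, -3] (depth 3)
After 'sub': stack = [0, 8] (depth 2)
After 'push -7': stack = [0, 8, -7] (depth 3)
After 'eq': stack = [0, 0] (depth 2)
After 'add': stack = [0] (depth 1)
After 'push 9': stack = [0, 9] (depth 2)
After 'neg': stack = [0, -9] (depth 2)

Answer: 2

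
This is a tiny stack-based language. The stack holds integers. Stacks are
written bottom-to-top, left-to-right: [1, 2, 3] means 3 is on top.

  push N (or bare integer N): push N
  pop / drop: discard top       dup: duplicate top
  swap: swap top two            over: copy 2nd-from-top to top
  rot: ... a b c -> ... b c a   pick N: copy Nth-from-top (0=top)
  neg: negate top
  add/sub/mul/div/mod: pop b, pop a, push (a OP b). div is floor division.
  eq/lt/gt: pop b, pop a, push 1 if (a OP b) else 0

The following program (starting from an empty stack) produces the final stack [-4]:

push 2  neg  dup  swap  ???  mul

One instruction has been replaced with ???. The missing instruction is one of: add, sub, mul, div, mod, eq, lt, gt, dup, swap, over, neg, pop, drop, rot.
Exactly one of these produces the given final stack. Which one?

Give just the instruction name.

Stack before ???: [-2, -2]
Stack after ???:  [-2, 2]
The instruction that transforms [-2, -2] -> [-2, 2] is: neg

Answer: neg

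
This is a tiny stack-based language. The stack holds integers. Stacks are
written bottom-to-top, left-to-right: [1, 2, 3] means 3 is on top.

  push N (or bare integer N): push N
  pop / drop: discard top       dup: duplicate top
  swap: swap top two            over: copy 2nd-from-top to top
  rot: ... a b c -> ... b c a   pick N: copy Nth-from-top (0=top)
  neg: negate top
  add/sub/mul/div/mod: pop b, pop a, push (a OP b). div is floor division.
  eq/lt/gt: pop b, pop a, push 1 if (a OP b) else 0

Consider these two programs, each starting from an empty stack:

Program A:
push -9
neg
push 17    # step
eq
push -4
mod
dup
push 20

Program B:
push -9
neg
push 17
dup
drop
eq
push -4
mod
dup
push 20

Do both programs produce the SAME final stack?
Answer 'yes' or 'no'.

Answer: yes

Derivation:
Program A trace:
  After 'push -9': [-9]
  After 'neg': [9]
  After 'push 17': [9, 17]
  After 'eq': [0]
  After 'push -4': [0, -4]
  After 'mod': [0]
  After 'dup': [0, 0]
  After 'push 20': [0, 0, 20]
Program A final stack: [0, 0, 20]

Program B trace:
  After 'push -9': [-9]
  After 'neg': [9]
  After 'push 17': [9, 17]
  After 'dup': [9, 17, 17]
  After 'drop': [9, 17]
  After 'eq': [0]
  After 'push -4': [0, -4]
  After 'mod': [0]
  After 'dup': [0, 0]
  After 'push 20': [0, 0, 20]
Program B final stack: [0, 0, 20]
Same: yes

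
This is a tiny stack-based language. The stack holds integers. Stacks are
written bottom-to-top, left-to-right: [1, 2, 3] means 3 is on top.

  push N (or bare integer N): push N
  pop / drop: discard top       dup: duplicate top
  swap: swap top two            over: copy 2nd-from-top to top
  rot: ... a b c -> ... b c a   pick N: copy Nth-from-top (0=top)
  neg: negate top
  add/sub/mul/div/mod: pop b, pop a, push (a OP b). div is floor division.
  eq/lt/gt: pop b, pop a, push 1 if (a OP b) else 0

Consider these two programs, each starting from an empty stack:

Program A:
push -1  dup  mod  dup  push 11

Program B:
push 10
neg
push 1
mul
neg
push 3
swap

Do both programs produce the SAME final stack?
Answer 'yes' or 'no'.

Program A trace:
  After 'push -1': [-1]
  After 'dup': [-1, -1]
  After 'mod': [0]
  After 'dup': [0, 0]
  After 'push 11': [0, 0, 11]
Program A final stack: [0, 0, 11]

Program B trace:
  After 'push 10': [10]
  After 'neg': [-10]
  After 'push 1': [-10, 1]
  After 'mul': [-10]
  After 'neg': [10]
  After 'push 3': [10, 3]
  After 'swap': [3, 10]
Program B final stack: [3, 10]
Same: no

Answer: no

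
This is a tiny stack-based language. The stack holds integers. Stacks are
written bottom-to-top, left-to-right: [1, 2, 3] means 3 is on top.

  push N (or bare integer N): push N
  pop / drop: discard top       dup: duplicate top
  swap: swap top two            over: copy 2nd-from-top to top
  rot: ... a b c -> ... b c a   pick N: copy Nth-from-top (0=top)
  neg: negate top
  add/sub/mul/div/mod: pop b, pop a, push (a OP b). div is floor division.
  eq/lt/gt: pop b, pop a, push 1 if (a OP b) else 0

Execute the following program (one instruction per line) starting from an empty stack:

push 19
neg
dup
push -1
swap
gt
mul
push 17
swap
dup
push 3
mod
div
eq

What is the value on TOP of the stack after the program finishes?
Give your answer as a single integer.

After 'push 19': [19]
After 'neg': [-19]
After 'dup': [-19, -19]
After 'push -1': [-19, -19, -1]
After 'swap': [-19, -1, -19]
After 'gt': [-19, 1]
After 'mul': [-19]
After 'push 17': [-19, 17]
After 'swap': [17, -19]
After 'dup': [17, -19, -19]
After 'push 3': [17, -19, -19, 3]
After 'mod': [17, -19, 2]
After 'div': [17, -10]
After 'eq': [0]

Answer: 0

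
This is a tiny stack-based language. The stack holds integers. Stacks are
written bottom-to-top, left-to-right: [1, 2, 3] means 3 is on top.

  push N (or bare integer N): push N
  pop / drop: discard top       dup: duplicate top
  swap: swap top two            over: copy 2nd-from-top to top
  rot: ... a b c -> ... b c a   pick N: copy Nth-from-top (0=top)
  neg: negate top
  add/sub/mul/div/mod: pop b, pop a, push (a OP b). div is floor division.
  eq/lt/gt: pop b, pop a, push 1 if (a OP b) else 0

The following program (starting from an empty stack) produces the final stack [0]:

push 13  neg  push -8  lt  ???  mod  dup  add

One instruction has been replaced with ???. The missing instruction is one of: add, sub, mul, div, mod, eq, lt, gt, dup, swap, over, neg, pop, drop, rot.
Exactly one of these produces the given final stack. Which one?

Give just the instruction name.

Answer: dup

Derivation:
Stack before ???: [1]
Stack after ???:  [1, 1]
The instruction that transforms [1] -> [1, 1] is: dup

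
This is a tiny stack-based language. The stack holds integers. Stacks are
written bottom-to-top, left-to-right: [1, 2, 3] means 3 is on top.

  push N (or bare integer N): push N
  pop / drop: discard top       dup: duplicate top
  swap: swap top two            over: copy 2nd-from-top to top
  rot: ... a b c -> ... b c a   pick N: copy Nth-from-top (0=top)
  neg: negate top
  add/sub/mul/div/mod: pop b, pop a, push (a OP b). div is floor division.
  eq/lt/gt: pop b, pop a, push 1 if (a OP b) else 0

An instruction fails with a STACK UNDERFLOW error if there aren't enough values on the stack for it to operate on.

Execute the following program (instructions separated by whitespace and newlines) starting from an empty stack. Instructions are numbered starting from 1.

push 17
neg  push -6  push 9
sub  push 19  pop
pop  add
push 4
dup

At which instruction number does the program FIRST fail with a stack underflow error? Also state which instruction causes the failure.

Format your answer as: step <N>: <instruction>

Answer: step 9: add

Derivation:
Step 1 ('push 17'): stack = [17], depth = 1
Step 2 ('neg'): stack = [-17], depth = 1
Step 3 ('push -6'): stack = [-17, -6], depth = 2
Step 4 ('push 9'): stack = [-17, -6, 9], depth = 3
Step 5 ('sub'): stack = [-17, -15], depth = 2
Step 6 ('push 19'): stack = [-17, -15, 19], depth = 3
Step 7 ('pop'): stack = [-17, -15], depth = 2
Step 8 ('pop'): stack = [-17], depth = 1
Step 9 ('add'): needs 2 value(s) but depth is 1 — STACK UNDERFLOW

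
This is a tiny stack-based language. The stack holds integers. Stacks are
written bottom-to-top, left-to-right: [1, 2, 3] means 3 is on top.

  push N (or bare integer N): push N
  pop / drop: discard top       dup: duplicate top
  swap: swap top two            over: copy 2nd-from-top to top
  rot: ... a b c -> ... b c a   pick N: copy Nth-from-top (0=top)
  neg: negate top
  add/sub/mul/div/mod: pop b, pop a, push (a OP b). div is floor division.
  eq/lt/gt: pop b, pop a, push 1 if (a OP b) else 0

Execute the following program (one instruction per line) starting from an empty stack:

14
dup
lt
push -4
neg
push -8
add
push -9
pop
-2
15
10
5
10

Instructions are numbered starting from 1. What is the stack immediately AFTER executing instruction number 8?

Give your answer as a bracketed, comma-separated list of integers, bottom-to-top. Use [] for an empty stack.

Answer: [0, -4, -9]

Derivation:
Step 1 ('14'): [14]
Step 2 ('dup'): [14, 14]
Step 3 ('lt'): [0]
Step 4 ('push -4'): [0, -4]
Step 5 ('neg'): [0, 4]
Step 6 ('push -8'): [0, 4, -8]
Step 7 ('add'): [0, -4]
Step 8 ('push -9'): [0, -4, -9]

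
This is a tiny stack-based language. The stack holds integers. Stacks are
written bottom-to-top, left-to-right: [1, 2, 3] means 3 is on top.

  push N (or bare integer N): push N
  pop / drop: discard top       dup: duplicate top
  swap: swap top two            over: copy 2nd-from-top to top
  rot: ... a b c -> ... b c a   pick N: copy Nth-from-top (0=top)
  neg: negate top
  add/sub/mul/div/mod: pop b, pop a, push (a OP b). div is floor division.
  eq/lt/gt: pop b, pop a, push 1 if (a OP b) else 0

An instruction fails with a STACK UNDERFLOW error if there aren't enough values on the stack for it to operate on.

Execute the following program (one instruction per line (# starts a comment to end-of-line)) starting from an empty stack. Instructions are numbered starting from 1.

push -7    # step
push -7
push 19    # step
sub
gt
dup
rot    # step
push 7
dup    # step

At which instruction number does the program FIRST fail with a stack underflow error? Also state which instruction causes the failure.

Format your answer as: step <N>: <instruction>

Answer: step 7: rot

Derivation:
Step 1 ('push -7'): stack = [-7], depth = 1
Step 2 ('push -7'): stack = [-7, -7], depth = 2
Step 3 ('push 19'): stack = [-7, -7, 19], depth = 3
Step 4 ('sub'): stack = [-7, -26], depth = 2
Step 5 ('gt'): stack = [1], depth = 1
Step 6 ('dup'): stack = [1, 1], depth = 2
Step 7 ('rot'): needs 3 value(s) but depth is 2 — STACK UNDERFLOW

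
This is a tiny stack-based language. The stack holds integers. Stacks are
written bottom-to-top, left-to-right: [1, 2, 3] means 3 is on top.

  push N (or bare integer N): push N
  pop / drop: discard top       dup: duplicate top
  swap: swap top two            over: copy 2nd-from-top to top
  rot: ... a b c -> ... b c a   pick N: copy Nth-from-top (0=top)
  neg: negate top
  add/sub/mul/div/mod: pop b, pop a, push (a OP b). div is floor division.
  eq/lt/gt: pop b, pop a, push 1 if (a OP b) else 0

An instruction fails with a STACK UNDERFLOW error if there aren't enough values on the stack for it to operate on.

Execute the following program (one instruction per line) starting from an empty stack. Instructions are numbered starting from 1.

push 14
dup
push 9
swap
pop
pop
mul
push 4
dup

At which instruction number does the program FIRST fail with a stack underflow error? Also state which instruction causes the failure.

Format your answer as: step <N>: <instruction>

Answer: step 7: mul

Derivation:
Step 1 ('push 14'): stack = [14], depth = 1
Step 2 ('dup'): stack = [14, 14], depth = 2
Step 3 ('push 9'): stack = [14, 14, 9], depth = 3
Step 4 ('swap'): stack = [14, 9, 14], depth = 3
Step 5 ('pop'): stack = [14, 9], depth = 2
Step 6 ('pop'): stack = [14], depth = 1
Step 7 ('mul'): needs 2 value(s) but depth is 1 — STACK UNDERFLOW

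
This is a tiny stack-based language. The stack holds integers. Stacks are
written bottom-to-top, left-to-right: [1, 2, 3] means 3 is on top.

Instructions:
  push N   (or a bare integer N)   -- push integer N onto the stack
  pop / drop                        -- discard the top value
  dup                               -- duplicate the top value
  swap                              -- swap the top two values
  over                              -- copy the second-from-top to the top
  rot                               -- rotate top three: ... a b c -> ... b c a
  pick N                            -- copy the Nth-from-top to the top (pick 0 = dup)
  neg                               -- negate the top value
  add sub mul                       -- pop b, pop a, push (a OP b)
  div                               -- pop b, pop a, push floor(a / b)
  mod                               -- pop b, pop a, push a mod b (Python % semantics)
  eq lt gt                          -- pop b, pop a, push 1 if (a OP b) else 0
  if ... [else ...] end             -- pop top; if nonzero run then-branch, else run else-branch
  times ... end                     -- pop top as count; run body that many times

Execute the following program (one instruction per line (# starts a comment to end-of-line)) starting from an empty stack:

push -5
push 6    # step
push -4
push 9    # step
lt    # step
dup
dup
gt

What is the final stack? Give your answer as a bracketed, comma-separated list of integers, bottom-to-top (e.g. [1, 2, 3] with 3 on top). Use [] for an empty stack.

Answer: [-5, 6, 1, 0]

Derivation:
After 'push -5': [-5]
After 'push 6': [-5, 6]
After 'push -4': [-5, 6, -4]
After 'push 9': [-5, 6, -4, 9]
After 'lt': [-5, 6, 1]
After 'dup': [-5, 6, 1, 1]
After 'dup': [-5, 6, 1, 1, 1]
After 'gt': [-5, 6, 1, 0]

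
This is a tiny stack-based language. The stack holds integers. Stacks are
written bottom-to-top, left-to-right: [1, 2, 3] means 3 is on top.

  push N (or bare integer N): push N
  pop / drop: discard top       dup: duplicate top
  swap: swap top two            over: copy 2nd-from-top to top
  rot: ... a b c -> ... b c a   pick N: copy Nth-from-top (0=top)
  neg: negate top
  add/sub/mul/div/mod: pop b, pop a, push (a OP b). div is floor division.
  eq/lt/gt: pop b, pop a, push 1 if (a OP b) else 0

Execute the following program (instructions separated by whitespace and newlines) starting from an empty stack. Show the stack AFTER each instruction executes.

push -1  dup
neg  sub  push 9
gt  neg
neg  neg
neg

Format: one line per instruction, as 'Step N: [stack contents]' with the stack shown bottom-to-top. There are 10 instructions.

Step 1: [-1]
Step 2: [-1, -1]
Step 3: [-1, 1]
Step 4: [-2]
Step 5: [-2, 9]
Step 6: [0]
Step 7: [0]
Step 8: [0]
Step 9: [0]
Step 10: [0]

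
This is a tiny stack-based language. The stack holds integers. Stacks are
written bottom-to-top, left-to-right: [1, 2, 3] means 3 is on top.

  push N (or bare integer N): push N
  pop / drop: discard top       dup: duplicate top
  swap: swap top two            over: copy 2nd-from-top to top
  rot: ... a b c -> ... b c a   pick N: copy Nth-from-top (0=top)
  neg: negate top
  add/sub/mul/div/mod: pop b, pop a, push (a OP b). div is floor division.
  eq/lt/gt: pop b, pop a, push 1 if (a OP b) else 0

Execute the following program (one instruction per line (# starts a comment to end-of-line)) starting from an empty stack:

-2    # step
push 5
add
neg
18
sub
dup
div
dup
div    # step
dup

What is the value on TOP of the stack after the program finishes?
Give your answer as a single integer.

Answer: 1

Derivation:
After 'push -2': [-2]
After 'push 5': [-2, 5]
After 'add': [3]
After 'neg': [-3]
After 'push 18': [-3, 18]
After 'sub': [-21]
After 'dup': [-21, -21]
After 'div': [1]
After 'dup': [1, 1]
After 'div': [1]
After 'dup': [1, 1]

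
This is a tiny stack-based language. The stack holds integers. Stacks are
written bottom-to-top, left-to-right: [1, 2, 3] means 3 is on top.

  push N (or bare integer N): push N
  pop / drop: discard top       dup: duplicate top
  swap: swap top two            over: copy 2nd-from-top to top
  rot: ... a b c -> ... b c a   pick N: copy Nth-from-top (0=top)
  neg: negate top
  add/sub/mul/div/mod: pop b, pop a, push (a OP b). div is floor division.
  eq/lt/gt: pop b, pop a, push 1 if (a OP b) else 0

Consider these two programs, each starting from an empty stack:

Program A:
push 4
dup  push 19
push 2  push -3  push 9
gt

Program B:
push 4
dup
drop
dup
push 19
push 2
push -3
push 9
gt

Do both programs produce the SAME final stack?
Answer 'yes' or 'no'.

Program A trace:
  After 'push 4': [4]
  After 'dup': [4, 4]
  After 'push 19': [4, 4, 19]
  After 'push 2': [4, 4, 19, 2]
  After 'push -3': [4, 4, 19, 2, -3]
  After 'push 9': [4, 4, 19, 2, -3, 9]
  After 'gt': [4, 4, 19, 2, 0]
Program A final stack: [4, 4, 19, 2, 0]

Program B trace:
  After 'push 4': [4]
  After 'dup': [4, 4]
  After 'drop': [4]
  After 'dup': [4, 4]
  After 'push 19': [4, 4, 19]
  After 'push 2': [4, 4, 19, 2]
  After 'push -3': [4, 4, 19, 2, -3]
  After 'push 9': [4, 4, 19, 2, -3, 9]
  After 'gt': [4, 4, 19, 2, 0]
Program B final stack: [4, 4, 19, 2, 0]
Same: yes

Answer: yes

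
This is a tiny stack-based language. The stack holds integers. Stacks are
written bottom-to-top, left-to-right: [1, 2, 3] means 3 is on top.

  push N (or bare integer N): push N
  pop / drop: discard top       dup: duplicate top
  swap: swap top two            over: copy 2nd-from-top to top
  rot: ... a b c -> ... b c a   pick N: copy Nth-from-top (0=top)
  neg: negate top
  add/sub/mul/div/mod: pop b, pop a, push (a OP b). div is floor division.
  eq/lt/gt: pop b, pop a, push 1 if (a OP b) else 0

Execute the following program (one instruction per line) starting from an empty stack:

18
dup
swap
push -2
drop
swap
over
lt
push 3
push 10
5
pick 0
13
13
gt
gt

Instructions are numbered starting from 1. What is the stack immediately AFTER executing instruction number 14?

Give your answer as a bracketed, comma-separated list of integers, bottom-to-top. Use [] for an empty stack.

Step 1 ('18'): [18]
Step 2 ('dup'): [18, 18]
Step 3 ('swap'): [18, 18]
Step 4 ('push -2'): [18, 18, -2]
Step 5 ('drop'): [18, 18]
Step 6 ('swap'): [18, 18]
Step 7 ('over'): [18, 18, 18]
Step 8 ('lt'): [18, 0]
Step 9 ('push 3'): [18, 0, 3]
Step 10 ('push 10'): [18, 0, 3, 10]
Step 11 ('5'): [18, 0, 3, 10, 5]
Step 12 ('pick 0'): [18, 0, 3, 10, 5, 5]
Step 13 ('13'): [18, 0, 3, 10, 5, 5, 13]
Step 14 ('13'): [18, 0, 3, 10, 5, 5, 13, 13]

Answer: [18, 0, 3, 10, 5, 5, 13, 13]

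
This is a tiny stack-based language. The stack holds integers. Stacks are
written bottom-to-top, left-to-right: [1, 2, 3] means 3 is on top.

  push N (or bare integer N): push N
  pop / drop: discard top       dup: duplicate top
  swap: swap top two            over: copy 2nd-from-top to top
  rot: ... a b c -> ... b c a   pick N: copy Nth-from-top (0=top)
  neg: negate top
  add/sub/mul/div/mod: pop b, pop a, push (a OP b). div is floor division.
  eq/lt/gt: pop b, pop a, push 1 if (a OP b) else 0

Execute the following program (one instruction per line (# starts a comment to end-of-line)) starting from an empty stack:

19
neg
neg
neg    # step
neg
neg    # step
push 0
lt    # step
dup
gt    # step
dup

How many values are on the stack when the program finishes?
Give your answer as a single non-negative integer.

Answer: 2

Derivation:
After 'push 19': stack = [19] (depth 1)
After 'neg': stack = [-19] (depth 1)
After 'neg': stack = [19] (depth 1)
After 'neg': stack = [-19] (depth 1)
After 'neg': stack = [19] (depth 1)
After 'neg': stack = [-19] (depth 1)
After 'push 0': stack = [-19, 0] (depth 2)
After 'lt': stack = [1] (depth 1)
After 'dup': stack = [1, 1] (depth 2)
After 'gt': stack = [0] (depth 1)
After 'dup': stack = [0, 0] (depth 2)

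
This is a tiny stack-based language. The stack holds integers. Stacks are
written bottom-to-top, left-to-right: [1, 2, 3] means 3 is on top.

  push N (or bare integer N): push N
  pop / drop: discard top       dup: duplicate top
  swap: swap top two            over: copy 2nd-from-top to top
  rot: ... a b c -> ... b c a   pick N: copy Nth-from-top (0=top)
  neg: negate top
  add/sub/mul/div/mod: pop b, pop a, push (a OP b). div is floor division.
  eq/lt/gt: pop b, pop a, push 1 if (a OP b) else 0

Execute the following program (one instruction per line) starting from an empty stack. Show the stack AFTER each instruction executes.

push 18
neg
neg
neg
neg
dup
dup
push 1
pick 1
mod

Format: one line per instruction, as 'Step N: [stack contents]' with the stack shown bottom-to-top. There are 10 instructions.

Step 1: [18]
Step 2: [-18]
Step 3: [18]
Step 4: [-18]
Step 5: [18]
Step 6: [18, 18]
Step 7: [18, 18, 18]
Step 8: [18, 18, 18, 1]
Step 9: [18, 18, 18, 1, 18]
Step 10: [18, 18, 18, 1]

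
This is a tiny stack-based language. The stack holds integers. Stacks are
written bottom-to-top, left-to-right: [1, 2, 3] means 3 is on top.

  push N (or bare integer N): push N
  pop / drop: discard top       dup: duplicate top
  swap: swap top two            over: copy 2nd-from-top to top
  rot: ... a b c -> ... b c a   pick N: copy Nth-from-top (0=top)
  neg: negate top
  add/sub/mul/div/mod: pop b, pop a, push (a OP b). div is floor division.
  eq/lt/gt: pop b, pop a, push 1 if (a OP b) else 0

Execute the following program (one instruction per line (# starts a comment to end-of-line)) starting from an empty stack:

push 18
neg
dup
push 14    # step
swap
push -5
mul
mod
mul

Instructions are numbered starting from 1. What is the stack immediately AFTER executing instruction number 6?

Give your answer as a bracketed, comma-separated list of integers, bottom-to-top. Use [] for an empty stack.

Answer: [-18, 14, -18, -5]

Derivation:
Step 1 ('push 18'): [18]
Step 2 ('neg'): [-18]
Step 3 ('dup'): [-18, -18]
Step 4 ('push 14'): [-18, -18, 14]
Step 5 ('swap'): [-18, 14, -18]
Step 6 ('push -5'): [-18, 14, -18, -5]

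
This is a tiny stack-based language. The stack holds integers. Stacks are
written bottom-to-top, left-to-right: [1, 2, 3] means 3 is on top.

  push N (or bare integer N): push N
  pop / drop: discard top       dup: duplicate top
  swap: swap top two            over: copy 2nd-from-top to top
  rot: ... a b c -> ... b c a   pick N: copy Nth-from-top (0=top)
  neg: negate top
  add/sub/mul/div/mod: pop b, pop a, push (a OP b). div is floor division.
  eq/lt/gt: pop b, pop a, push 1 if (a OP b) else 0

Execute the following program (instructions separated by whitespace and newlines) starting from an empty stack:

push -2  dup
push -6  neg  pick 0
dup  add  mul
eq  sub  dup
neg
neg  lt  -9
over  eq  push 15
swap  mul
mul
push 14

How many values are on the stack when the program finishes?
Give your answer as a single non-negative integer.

After 'push -2': stack = [-2] (depth 1)
After 'dup': stack = [-2, -2] (depth 2)
After 'push -6': stack = [-2, -2, -6] (depth 3)
After 'neg': stack = [-2, -2, 6] (depth 3)
After 'pick 0': stack = [-2, -2, 6, 6] (depth 4)
After 'dup': stack = [-2, -2, 6, 6, 6] (depth 5)
After 'add': stack = [-2, -2, 6, 12] (depth 4)
After 'mul': stack = [-2, -2, 72] (depth 3)
After 'eq': stack = [-2, 0] (depth 2)
After 'sub': stack = [-2] (depth 1)
  ...
After 'neg': stack = [-2, -2] (depth 2)
After 'lt': stack = [0] (depth 1)
After 'push -9': stack = [0, -9] (depth 2)
After 'over': stack = [0, -9, 0] (depth 3)
After 'eq': stack = [0, 0] (depth 2)
After 'push 15': stack = [0, 0, 15] (depth 3)
After 'swap': stack = [0, 15, 0] (depth 3)
After 'mul': stack = [0, 0] (depth 2)
After 'mul': stack = [0] (depth 1)
After 'push 14': stack = [0, 14] (depth 2)

Answer: 2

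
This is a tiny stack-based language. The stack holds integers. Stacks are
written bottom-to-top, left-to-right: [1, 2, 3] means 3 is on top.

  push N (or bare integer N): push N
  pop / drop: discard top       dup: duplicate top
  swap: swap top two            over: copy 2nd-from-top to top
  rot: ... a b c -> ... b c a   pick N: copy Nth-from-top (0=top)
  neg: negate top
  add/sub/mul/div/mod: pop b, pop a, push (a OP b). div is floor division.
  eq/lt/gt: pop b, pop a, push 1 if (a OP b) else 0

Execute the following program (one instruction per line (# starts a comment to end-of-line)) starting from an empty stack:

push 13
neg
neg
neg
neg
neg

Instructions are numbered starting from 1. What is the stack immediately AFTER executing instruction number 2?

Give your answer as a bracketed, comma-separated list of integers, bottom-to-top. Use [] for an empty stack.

Step 1 ('push 13'): [13]
Step 2 ('neg'): [-13]

Answer: [-13]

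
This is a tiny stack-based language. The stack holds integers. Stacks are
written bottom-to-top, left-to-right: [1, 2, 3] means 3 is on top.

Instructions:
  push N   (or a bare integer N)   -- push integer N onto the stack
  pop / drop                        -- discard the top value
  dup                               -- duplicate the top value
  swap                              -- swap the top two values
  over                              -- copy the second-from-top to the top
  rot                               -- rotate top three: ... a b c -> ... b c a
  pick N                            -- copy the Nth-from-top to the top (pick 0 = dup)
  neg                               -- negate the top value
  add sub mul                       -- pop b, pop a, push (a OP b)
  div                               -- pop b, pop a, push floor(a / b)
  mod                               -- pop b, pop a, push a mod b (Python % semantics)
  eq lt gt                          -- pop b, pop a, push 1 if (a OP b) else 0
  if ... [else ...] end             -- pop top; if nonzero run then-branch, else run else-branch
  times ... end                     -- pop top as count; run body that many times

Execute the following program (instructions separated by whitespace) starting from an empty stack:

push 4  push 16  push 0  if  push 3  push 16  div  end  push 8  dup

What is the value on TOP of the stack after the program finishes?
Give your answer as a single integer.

After 'push 4': [4]
After 'push 16': [4, 16]
After 'push 0': [4, 16, 0]
After 'if': [4, 16]
After 'push 8': [4, 16, 8]
After 'dup': [4, 16, 8, 8]

Answer: 8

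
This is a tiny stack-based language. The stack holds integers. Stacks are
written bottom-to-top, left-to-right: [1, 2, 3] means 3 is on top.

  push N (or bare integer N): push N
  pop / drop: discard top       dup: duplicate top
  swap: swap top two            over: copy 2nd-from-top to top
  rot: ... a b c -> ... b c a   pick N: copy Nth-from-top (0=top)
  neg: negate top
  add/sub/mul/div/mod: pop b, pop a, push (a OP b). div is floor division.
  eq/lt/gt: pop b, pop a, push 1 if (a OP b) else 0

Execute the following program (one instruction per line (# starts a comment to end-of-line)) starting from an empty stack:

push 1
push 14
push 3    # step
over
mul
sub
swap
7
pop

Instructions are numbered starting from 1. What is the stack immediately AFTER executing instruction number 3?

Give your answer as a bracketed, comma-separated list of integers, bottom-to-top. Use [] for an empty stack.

Step 1 ('push 1'): [1]
Step 2 ('push 14'): [1, 14]
Step 3 ('push 3'): [1, 14, 3]

Answer: [1, 14, 3]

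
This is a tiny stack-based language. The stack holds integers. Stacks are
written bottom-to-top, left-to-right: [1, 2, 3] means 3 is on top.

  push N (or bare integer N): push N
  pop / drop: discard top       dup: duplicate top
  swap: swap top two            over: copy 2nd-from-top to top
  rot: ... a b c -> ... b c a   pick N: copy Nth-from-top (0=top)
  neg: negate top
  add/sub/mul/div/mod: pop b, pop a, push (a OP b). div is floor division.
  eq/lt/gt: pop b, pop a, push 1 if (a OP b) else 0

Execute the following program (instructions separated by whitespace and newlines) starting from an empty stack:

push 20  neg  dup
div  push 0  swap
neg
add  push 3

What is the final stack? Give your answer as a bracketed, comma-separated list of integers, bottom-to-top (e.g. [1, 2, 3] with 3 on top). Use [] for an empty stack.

Answer: [-1, 3]

Derivation:
After 'push 20': [20]
After 'neg': [-20]
After 'dup': [-20, -20]
After 'div': [1]
After 'push 0': [1, 0]
After 'swap': [0, 1]
After 'neg': [0, -1]
After 'add': [-1]
After 'push 3': [-1, 3]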